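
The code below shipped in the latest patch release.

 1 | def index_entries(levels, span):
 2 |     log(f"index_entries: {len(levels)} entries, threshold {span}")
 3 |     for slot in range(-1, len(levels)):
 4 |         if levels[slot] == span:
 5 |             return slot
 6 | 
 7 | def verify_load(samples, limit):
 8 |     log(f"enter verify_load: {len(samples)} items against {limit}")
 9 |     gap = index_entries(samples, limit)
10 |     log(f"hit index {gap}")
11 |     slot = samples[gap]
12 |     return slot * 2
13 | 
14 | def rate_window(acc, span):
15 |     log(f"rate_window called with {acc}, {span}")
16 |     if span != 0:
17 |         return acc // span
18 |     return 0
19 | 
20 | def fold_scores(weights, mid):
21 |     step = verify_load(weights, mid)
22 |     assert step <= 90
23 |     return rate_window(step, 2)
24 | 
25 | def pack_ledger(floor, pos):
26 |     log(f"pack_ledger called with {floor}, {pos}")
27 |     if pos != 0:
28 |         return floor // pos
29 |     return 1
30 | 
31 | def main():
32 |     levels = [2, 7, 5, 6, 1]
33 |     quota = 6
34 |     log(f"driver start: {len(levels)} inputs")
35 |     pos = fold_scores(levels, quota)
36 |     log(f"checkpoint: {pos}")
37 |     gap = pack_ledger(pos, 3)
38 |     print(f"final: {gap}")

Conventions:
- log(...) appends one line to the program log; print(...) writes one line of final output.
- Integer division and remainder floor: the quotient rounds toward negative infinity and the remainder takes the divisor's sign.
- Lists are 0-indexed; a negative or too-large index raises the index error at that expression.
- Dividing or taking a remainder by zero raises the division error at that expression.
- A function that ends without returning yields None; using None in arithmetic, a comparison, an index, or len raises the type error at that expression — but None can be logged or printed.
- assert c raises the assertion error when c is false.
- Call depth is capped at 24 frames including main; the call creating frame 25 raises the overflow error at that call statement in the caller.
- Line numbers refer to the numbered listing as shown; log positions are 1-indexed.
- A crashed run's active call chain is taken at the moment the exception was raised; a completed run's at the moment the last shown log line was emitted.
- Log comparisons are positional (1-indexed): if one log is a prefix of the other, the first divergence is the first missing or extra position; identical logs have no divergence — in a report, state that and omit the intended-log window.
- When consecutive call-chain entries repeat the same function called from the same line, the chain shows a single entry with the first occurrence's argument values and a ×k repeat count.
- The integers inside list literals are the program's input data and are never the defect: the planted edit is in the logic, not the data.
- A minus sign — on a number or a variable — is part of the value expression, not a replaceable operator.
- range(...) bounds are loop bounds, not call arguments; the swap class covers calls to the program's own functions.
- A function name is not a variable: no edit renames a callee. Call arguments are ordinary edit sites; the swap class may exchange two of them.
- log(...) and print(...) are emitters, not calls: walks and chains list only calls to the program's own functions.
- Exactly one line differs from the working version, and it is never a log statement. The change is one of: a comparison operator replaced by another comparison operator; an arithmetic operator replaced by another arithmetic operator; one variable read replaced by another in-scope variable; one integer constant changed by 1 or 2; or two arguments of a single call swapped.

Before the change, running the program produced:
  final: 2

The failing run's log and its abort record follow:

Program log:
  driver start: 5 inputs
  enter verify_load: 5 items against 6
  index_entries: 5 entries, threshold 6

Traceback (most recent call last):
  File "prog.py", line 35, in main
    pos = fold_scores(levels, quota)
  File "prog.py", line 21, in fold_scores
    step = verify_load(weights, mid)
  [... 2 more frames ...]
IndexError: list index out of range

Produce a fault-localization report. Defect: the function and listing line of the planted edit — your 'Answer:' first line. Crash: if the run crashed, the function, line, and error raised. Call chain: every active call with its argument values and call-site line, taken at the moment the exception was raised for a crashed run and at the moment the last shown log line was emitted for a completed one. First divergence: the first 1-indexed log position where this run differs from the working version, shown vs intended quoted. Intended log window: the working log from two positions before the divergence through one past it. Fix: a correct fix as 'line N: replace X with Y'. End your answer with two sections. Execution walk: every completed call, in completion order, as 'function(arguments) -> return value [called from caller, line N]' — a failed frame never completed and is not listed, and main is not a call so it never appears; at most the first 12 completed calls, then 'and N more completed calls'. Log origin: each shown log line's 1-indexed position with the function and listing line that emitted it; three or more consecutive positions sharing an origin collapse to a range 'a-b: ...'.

Answer: the defect is in index_entries at line 3.
Key fact: The shown log is a 3-line prefix of the intended one, whose next entry is 'hit index 3'.
Crash: index_entries, line 4, IndexError.
Call chain: main -> fold_scores([2, 7, 5, 6, 1], 6) (called at line 35) -> verify_load([2, 7, 5, 6, 1], 6) (called at line 21) -> index_entries([2, 7, 5, 6, 1], 6) (called at line 9).
First divergence: position 4 (shown log ended at 3 lines; the working version continues: 'hit index 3').
Intended log window:
  2: enter verify_load: 5 items against 6
  3: index_entries: 5 entries, threshold 6
  4: hit index 3
  5: rate_window called with 12, 2
Execution walk:
  (no call completed)
Log origins:
  1: emitted by main (line 34)
  2: emitted by verify_load (line 8)
  3: emitted by index_entries (line 2)
A correct fix: line 3: replace `-1` with `0`.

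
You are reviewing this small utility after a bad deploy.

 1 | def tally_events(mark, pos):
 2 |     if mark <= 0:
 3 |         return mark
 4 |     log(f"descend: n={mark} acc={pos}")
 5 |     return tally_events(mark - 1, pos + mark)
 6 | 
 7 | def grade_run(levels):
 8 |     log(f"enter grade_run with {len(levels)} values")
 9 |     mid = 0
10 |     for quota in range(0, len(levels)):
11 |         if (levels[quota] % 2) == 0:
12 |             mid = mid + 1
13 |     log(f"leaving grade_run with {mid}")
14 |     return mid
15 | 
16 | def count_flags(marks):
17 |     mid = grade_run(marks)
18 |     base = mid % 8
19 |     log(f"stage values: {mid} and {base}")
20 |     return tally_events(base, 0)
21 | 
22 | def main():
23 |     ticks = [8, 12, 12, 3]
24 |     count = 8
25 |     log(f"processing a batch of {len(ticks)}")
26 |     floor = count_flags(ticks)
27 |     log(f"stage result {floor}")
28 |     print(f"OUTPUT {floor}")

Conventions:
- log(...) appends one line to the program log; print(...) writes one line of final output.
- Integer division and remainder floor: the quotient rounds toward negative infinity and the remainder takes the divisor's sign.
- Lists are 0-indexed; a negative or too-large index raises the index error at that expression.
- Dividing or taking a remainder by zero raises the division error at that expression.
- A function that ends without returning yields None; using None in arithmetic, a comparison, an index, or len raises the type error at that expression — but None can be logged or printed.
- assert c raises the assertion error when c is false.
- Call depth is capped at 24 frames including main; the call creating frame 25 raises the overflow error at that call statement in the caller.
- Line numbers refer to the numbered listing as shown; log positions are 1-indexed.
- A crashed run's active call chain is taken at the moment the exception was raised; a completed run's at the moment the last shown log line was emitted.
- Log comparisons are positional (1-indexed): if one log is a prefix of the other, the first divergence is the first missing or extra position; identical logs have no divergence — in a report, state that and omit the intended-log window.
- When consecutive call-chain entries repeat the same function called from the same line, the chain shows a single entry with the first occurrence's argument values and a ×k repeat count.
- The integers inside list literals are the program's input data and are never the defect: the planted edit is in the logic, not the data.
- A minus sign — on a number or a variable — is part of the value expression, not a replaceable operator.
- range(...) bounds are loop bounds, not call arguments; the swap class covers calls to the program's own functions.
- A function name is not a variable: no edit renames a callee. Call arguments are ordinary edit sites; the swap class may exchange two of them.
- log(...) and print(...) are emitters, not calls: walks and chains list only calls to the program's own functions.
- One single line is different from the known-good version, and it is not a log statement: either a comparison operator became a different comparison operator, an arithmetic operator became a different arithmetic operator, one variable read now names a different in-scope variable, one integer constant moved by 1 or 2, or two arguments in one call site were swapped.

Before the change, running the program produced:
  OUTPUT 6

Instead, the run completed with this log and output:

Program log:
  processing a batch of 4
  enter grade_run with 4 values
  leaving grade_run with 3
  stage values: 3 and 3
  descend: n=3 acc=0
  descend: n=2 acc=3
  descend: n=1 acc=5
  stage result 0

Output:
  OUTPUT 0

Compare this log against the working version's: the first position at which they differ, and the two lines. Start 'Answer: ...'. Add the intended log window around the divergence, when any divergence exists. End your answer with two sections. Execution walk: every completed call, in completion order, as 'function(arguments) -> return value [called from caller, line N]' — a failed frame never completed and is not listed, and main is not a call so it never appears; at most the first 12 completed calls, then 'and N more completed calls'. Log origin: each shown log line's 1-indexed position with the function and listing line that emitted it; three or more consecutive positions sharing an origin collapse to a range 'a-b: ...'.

Answer: position 8 — shown 'stage result 0', intended 'stage result 6'.
Intended log window:
  6: descend: n=2 acc=3
  7: descend: n=1 acc=5
  8: stage result 6
Execution walk:
  grade_run([8, 12, 12, 3]) -> 3  [called from count_flags, line 17]
  tally_events(0, 6) -> 0  [called from tally_events, line 5]
  tally_events(1, 5) -> 0  [called from tally_events, line 5]
  tally_events(2, 3) -> 0  [called from tally_events, line 5]
  tally_events(3, 0) -> 0  [called from count_flags, line 20]
  count_flags([8, 12, 12, 3]) -> 0  [called from main, line 26]
Origin of each log line:
  1: emitted by main (line 25)
  2: emitted by grade_run (line 8)
  3: emitted by grade_run (line 13)
  4: emitted by count_flags (line 19)
  5-7: emitted by tally_events (line 4)
  8: emitted by main (line 27)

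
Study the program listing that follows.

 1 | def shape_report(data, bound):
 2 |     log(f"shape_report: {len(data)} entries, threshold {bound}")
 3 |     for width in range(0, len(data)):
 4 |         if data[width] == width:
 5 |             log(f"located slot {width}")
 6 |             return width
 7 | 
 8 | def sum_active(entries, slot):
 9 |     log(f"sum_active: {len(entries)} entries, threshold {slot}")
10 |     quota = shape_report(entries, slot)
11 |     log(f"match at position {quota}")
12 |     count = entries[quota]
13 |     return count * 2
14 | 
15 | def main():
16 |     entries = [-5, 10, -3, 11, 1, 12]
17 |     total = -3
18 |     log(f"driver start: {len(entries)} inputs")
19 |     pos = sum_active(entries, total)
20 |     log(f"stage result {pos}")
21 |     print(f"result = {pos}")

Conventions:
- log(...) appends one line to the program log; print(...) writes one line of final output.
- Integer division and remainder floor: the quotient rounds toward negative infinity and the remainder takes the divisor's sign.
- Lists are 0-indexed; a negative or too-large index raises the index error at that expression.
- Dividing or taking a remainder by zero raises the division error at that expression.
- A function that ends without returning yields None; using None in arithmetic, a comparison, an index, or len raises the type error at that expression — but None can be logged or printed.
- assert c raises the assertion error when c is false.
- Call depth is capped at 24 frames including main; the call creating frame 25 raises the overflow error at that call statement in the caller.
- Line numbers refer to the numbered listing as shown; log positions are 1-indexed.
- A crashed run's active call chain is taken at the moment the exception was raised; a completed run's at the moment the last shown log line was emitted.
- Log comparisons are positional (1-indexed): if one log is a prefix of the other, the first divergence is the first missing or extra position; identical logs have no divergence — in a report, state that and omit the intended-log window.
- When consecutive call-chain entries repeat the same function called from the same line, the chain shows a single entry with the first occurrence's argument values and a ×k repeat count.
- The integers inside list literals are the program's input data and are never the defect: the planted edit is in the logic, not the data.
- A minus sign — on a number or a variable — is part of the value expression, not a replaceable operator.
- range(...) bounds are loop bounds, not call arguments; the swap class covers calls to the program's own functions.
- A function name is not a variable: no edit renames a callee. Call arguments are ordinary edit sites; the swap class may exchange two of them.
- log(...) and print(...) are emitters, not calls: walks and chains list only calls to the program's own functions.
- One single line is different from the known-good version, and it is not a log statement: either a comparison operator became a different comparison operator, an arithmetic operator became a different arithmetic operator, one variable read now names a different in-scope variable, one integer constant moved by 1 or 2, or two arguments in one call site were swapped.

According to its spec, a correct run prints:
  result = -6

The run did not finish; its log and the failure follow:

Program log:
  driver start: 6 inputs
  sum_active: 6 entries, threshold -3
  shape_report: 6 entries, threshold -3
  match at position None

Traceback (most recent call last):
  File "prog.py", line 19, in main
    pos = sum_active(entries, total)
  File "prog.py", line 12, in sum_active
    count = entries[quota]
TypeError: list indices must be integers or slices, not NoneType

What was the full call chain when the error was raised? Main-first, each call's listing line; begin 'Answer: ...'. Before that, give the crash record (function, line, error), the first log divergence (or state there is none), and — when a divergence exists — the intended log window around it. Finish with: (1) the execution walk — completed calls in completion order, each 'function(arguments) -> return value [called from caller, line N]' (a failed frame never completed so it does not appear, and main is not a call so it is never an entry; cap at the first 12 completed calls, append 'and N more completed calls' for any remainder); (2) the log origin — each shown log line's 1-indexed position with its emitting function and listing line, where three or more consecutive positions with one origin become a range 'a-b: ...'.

Answer: main -> sum_active (called at line 19).
The tell: Log line 4 is where behavior first shows: 'match at position None' appears instead of 'located slot 2'.
Crash: sum_active, line 12, TypeError.
First divergence: position 4 — the shown line 'match at position None' should read 'located slot 2'.
Intended log window:
  2: sum_active: 6 entries, threshold -3
  3: shape_report: 6 entries, threshold -3
  4: located slot 2
  5: match at position 2
Execution walk:
  shape_report([-5, 10, -3, 11, 1, 12], -3) -> None  [called from sum_active, line 10]
Log origin:
  1: emitted by main (line 18)
  2: emitted by sum_active (line 9)
  3: emitted by shape_report (line 2)
  4: emitted by sum_active (line 11)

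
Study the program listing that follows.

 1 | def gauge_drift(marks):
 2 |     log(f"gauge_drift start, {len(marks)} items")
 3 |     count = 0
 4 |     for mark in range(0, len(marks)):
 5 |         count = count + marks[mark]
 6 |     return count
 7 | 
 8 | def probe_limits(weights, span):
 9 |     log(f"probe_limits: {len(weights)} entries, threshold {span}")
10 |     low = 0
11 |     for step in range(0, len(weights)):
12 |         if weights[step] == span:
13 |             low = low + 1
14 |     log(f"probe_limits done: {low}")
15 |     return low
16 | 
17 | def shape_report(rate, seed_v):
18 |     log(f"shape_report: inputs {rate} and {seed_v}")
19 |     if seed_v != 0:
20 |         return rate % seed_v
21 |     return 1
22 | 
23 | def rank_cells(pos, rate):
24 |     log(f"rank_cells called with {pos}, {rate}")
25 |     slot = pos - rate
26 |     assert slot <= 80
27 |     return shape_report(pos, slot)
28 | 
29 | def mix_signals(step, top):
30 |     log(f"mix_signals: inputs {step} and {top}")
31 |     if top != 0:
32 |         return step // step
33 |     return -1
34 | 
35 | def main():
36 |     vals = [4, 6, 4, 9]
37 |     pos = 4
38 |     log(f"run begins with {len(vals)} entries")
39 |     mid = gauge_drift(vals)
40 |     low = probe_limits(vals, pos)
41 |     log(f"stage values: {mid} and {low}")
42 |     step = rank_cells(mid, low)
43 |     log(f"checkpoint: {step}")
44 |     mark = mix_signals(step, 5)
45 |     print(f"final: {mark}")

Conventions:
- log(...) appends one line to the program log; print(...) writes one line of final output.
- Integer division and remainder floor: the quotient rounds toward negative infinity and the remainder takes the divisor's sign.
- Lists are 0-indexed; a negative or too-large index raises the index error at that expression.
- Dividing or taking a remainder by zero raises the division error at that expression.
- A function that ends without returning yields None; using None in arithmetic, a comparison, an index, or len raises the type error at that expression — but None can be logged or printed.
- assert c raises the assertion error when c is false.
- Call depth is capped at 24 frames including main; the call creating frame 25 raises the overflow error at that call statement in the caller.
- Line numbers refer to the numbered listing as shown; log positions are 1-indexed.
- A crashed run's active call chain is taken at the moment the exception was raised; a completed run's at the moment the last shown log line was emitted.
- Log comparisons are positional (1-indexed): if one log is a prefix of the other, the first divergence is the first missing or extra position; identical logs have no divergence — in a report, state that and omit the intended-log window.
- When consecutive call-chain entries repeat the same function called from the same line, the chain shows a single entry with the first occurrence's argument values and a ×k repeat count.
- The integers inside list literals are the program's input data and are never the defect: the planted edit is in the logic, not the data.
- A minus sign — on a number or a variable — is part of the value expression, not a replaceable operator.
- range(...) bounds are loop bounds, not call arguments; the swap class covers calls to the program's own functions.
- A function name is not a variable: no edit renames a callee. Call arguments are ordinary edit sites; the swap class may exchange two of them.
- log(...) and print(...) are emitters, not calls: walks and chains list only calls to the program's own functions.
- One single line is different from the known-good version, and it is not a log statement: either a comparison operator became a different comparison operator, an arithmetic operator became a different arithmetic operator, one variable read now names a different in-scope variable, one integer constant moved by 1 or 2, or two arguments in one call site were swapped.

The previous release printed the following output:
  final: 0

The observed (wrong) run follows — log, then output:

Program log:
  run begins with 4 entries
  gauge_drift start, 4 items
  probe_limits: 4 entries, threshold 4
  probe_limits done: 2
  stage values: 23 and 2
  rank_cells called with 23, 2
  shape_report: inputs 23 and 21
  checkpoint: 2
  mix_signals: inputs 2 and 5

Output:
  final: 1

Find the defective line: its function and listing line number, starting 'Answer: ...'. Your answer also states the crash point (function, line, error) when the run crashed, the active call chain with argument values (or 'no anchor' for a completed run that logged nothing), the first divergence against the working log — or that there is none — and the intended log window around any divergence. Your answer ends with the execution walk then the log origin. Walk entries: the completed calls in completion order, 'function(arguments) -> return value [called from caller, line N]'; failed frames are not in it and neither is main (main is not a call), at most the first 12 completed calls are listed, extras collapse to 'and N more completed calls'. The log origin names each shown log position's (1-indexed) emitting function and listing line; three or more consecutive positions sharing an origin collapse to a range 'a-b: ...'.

Answer: the defect is in mix_signals at line 32.
Key observation: The logs agree in full; only the final output differs.
Call chain: main -> mix_signals(2, 5) (called at line 44).
First divergence: none — the logs agree in full.
Execution walk:
  gauge_drift([4, 6, 4, 9]) -> 23  [called from main, line 39]
  probe_limits([4, 6, 4, 9], 4) -> 2  [called from main, line 40]
  shape_report(23, 21) -> 2  [called from rank_cells, line 27]
  rank_cells(23, 2) -> 2  [called from main, line 42]
  mix_signals(2, 5) -> 1  [called from main, line 44]
Origin of each log line:
  1: from main, line 38
  2: from gauge_drift, line 2
  3: from probe_limits, line 9
  4: from probe_limits, line 14
  5: from main, line 41
  6: from rank_cells, line 24
  7: from shape_report, line 18
  8: from main, line 43
  9: from mix_signals, line 30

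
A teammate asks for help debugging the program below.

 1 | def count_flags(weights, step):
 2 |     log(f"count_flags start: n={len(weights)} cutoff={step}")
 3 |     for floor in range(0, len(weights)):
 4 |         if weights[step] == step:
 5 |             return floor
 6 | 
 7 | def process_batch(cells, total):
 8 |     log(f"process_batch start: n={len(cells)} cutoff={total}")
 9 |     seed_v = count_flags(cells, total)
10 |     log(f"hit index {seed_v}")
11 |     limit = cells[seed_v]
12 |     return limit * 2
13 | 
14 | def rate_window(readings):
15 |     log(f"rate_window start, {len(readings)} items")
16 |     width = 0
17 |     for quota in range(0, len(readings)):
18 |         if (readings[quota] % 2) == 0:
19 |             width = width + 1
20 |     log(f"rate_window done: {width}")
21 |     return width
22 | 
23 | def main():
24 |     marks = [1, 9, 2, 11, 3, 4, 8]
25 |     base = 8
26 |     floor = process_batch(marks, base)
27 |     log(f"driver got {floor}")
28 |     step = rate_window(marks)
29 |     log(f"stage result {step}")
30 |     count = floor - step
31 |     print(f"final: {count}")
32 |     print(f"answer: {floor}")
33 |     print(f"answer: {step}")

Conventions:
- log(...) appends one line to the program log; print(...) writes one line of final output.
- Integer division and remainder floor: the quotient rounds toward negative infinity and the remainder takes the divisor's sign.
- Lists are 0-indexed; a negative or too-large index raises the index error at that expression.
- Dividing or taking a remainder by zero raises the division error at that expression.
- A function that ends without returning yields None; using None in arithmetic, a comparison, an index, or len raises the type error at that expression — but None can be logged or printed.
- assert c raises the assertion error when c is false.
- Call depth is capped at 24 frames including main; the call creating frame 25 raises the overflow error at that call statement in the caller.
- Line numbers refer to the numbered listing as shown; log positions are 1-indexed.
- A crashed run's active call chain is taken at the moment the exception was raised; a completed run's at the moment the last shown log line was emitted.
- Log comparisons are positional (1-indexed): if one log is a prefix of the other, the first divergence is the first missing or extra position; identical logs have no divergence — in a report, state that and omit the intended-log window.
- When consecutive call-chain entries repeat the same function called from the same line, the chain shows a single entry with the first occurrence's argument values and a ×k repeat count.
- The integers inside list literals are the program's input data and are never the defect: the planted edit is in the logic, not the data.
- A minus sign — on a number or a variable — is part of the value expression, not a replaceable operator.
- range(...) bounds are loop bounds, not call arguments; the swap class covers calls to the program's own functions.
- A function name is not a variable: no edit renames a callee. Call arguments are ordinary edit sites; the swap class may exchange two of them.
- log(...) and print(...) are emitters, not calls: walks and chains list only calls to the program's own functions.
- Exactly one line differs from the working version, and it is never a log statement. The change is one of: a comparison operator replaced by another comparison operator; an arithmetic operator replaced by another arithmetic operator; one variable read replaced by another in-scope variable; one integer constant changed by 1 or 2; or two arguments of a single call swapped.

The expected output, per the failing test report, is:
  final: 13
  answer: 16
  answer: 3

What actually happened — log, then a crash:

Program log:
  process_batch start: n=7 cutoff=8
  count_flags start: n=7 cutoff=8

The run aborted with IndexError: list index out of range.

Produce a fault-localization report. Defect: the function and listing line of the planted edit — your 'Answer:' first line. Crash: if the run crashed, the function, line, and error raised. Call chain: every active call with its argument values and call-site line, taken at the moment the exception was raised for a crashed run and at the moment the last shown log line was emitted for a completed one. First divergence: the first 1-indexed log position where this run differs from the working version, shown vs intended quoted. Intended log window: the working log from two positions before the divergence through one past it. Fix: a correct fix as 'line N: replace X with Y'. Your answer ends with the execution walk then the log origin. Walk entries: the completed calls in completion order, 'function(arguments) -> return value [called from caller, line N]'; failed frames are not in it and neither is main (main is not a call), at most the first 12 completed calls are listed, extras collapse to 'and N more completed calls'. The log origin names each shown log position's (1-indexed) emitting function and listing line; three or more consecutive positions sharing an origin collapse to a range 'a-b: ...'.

Answer: the defect is in count_flags at line 4.
Key fact: Only 2 log lines were emitted before the run died; the intended continuation was 'hit index 6'.
Crash: count_flags, line 4, IndexError.
Call chain: main -> process_batch([1, 9, 2, 11, 3, 4, 8], 8) (called at line 26) -> count_flags([1, 9, 2, 11, 3, 4, 8], 8) (called at line 9).
First divergence: position 3 (shown log ended at 2 lines; the working version continues: 'hit index 6').
Intended log window:
  1: process_batch start: n=7 cutoff=8
  2: count_flags start: n=7 cutoff=8
  3: hit index 6
  4: driver got 16
Execution walk:
  (no call completed)
Origin of each log line:
  1: emitted by process_batch (line 8)
  2: emitted by count_flags (line 2)
A correct fix: line 4: replace `weights[step]` with `weights[floor]`.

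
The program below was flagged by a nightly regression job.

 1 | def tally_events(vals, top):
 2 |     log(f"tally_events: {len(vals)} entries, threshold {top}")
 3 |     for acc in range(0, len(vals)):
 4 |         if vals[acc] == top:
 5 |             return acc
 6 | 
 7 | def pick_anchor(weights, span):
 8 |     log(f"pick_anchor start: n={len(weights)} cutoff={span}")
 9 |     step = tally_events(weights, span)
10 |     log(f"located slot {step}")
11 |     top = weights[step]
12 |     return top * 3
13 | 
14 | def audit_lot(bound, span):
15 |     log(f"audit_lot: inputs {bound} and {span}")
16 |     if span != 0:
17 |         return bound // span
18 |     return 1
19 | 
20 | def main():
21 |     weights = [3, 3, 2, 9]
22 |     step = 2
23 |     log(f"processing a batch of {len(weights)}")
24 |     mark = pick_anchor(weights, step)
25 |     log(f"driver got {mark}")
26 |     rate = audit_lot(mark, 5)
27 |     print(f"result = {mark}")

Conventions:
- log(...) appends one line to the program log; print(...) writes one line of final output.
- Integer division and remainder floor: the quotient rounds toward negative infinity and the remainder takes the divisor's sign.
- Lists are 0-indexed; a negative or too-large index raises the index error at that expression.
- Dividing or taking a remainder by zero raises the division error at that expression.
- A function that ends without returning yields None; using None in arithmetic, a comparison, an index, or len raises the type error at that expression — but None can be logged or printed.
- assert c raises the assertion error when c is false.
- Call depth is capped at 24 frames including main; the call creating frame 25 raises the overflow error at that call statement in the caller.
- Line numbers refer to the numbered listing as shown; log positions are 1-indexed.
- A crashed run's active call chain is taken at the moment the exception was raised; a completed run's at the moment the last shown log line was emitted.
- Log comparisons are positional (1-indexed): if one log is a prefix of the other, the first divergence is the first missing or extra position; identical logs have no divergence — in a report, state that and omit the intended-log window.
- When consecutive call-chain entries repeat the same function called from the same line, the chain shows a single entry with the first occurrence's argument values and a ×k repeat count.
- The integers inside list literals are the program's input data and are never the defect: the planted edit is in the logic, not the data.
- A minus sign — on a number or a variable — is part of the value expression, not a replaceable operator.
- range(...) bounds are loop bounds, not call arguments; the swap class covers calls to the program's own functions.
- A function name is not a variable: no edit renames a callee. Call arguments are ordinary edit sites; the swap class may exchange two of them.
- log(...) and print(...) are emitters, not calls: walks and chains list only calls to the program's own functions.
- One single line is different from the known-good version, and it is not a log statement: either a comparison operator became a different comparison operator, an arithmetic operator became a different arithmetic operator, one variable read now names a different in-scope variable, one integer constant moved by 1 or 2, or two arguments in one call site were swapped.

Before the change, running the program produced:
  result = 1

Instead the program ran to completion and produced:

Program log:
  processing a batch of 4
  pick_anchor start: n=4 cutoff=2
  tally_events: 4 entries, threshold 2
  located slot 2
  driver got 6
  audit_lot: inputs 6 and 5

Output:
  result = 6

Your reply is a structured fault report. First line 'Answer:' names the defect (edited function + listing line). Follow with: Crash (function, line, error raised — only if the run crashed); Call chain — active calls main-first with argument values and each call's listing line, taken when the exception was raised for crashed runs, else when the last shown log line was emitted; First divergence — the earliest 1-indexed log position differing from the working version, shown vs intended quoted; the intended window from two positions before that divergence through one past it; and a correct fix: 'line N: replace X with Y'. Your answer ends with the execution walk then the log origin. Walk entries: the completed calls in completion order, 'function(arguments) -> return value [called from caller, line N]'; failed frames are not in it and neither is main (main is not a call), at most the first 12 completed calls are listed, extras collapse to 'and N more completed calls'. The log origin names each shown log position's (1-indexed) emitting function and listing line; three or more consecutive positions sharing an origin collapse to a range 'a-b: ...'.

Answer: the defect is in main at line 27.
Core observation: Log streams are identical — the defect surfaces only in the printed output.
Call chain: main -> audit_lot(6, 5) (called at line 26).
First divergence: there is none — every log position agrees.
Execution walk:
  tally_events([3, 3, 2, 9], 2) -> 2  [called from pick_anchor, line 9]
  pick_anchor([3, 3, 2, 9], 2) -> 6  [called from main, line 24]
  audit_lot(6, 5) -> 1  [called from main, line 26]
Origin of each log line:
  1: logged in main at line 23
  2: logged in pick_anchor at line 8
  3: logged in tally_events at line 2
  4: logged in pick_anchor at line 10
  5: logged in main at line 25
  6: logged in audit_lot at line 15
A correct fix: line 27: replace `mark` with `rate`.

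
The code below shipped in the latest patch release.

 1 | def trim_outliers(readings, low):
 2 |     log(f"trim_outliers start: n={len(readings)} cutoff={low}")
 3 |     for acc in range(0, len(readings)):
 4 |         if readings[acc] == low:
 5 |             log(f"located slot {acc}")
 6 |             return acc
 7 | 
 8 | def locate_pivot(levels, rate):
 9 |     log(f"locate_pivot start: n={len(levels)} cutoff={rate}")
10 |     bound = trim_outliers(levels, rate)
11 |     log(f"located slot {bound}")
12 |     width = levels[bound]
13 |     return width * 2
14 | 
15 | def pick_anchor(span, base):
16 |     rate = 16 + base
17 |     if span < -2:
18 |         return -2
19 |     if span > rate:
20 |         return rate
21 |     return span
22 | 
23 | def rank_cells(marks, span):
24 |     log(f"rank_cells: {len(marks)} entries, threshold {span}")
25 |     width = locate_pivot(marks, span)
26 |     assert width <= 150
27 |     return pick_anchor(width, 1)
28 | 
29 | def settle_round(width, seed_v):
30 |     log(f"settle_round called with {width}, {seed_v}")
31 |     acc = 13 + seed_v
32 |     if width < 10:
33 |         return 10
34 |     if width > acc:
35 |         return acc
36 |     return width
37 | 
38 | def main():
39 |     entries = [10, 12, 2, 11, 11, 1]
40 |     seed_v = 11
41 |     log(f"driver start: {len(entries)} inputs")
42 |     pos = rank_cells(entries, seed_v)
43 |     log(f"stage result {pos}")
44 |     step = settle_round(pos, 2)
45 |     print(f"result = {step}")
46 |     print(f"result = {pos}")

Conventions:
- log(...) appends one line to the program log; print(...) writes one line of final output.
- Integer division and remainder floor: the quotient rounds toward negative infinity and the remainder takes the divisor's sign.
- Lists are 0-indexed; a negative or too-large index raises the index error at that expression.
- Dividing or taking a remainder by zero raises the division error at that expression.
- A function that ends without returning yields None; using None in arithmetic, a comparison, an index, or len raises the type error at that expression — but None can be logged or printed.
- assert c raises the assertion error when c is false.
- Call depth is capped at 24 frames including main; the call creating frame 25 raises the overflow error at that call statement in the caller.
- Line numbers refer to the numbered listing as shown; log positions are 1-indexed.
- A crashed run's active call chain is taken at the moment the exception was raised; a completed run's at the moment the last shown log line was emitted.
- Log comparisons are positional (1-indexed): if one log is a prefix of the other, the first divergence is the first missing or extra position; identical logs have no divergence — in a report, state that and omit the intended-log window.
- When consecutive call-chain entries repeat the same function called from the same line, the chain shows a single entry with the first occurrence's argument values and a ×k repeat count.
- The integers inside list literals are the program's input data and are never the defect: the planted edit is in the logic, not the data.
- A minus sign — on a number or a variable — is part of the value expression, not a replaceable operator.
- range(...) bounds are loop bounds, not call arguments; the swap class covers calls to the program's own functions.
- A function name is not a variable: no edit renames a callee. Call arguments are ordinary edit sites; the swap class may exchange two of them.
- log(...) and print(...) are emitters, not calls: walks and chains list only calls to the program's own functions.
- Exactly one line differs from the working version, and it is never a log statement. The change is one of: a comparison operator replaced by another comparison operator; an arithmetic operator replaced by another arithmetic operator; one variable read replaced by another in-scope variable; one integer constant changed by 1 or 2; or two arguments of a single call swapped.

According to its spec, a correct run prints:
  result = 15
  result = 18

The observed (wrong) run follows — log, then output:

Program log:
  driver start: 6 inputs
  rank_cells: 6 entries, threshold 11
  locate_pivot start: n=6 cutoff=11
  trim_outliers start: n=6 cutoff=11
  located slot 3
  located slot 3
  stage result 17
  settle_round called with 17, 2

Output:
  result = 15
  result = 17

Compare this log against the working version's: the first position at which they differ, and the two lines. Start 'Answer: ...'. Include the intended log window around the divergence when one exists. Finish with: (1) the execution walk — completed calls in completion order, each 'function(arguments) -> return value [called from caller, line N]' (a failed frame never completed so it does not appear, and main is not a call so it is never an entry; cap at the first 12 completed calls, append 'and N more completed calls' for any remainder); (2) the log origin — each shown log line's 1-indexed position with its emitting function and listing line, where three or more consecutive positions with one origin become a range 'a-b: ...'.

Answer: at position 7 the run shows 'stage result 17' where the working version logs 'stage result 18'.
Intended log window:
  5: located slot 3
  6: located slot 3
  7: stage result 18
  8: settle_round called with 18, 2
Execution walk:
  trim_outliers([10, 12, 2, 11, 11, 1], 11) -> 3  [called from locate_pivot, line 10]
  locate_pivot([10, 12, 2, 11, 11, 1], 11) -> 22  [called from rank_cells, line 25]
  pick_anchor(22, 1) -> 17  [called from rank_cells, line 27]
  rank_cells([10, 12, 2, 11, 11, 1], 11) -> 17  [called from main, line 42]
  settle_round(17, 2) -> 15  [called from main, line 44]
Log origin:
  1: logged in main at line 41
  2: logged in rank_cells at line 24
  3: logged in locate_pivot at line 9
  4: logged in trim_outliers at line 2
  5: logged in trim_outliers at line 5
  6: logged in locate_pivot at line 11
  7: logged in main at line 43
  8: logged in settle_round at line 30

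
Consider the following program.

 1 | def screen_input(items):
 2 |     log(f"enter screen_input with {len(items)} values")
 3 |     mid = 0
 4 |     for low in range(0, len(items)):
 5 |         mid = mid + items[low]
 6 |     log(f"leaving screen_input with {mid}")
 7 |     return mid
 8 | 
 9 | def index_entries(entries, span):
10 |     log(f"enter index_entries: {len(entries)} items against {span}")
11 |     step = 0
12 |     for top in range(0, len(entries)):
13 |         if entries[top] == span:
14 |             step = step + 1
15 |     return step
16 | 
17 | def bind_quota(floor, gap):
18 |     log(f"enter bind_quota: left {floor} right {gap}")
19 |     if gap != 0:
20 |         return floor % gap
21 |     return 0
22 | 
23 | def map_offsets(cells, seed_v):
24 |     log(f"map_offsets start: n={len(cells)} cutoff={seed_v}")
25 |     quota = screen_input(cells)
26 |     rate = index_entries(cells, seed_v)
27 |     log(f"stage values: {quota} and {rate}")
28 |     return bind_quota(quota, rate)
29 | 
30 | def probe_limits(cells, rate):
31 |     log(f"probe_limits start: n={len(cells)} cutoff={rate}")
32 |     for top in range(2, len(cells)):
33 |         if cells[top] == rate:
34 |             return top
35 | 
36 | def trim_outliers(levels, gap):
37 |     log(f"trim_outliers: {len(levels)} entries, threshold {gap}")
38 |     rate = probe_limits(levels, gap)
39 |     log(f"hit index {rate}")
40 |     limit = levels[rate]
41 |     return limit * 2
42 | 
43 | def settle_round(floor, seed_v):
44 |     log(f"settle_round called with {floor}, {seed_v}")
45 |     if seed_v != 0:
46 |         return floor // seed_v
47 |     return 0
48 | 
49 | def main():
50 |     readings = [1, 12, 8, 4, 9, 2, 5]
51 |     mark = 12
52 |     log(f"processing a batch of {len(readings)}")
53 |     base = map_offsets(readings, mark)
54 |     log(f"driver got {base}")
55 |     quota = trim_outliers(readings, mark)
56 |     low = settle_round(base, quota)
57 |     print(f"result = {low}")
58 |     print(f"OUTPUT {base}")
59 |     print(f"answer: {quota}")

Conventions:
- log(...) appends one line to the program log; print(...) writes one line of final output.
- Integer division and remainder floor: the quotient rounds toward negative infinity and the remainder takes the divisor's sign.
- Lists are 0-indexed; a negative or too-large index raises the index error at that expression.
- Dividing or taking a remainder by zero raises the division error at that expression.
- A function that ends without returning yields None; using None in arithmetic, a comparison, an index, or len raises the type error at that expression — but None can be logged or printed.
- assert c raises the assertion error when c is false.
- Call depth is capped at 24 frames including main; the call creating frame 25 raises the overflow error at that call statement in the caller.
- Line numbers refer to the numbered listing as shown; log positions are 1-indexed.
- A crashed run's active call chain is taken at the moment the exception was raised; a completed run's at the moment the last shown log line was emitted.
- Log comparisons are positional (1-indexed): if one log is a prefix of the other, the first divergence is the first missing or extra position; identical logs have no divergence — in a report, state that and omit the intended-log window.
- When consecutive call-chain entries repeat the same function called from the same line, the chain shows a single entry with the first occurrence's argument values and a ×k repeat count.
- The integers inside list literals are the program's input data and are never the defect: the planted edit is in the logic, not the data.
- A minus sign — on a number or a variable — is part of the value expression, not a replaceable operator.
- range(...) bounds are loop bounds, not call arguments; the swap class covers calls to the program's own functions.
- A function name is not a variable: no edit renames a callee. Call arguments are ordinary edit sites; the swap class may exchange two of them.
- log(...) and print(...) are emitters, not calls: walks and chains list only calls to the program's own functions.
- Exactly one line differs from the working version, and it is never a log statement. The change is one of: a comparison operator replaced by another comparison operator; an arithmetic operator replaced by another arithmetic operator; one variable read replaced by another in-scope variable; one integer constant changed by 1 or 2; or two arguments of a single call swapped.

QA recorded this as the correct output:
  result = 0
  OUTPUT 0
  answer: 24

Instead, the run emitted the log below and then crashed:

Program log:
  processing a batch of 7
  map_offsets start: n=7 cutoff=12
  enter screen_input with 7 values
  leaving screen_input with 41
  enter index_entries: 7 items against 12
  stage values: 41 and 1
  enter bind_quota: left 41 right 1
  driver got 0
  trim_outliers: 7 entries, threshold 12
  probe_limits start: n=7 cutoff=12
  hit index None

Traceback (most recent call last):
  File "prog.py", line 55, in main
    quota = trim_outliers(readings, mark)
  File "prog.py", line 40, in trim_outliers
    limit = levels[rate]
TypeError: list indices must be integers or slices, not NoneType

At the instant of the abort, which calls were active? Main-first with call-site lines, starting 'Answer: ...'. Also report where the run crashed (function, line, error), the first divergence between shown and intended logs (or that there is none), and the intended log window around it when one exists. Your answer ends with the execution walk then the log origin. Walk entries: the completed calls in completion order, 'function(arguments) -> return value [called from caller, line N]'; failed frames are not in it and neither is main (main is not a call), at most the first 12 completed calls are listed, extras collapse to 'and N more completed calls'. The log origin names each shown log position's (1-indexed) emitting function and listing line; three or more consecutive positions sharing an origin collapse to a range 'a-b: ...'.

Answer: main -> trim_outliers (called at line 55).
Core observation: Everything matches until log position 11, which reads 'hit index None' in place of 'hit index 1'.
Crash: trim_outliers, line 40, TypeError.
First divergence: position 11; shown 'hit index None' vs intended 'hit index 1'.
Intended log window:
  9: trim_outliers: 7 entries, threshold 12
  10: probe_limits start: n=7 cutoff=12
  11: hit index 1
  12: settle_round called with 0, 24
Execution walk:
  screen_input([1, 12, 8, 4, 9, 2, 5]) -> 41  [called from map_offsets, line 25]
  index_entries([1, 12, 8, 4, 9, 2, 5], 12) -> 1  [called from map_offsets, line 26]
  bind_quota(41, 1) -> 0  [called from map_offsets, line 28]
  map_offsets([1, 12, 8, 4, 9, 2, 5], 12) -> 0  [called from main, line 53]
  probe_limits([1, 12, 8, 4, 9, 2, 5], 12) -> None  [called from trim_outliers, line 38]
Log origins:
  1: logged in main at line 52
  2: logged in map_offsets at line 24
  3: logged in screen_input at line 2
  4: logged in screen_input at line 6
  5: logged in index_entries at line 10
  6: logged in map_offsets at line 27
  7: logged in bind_quota at line 18
  8: logged in main at line 54
  9: logged in trim_outliers at line 37
  10: logged in probe_limits at line 31
  11: logged in trim_outliers at line 39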